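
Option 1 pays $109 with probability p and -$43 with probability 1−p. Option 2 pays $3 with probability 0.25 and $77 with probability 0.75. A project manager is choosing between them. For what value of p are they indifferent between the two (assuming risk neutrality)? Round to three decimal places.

p = 0.668

EV(Option 2) = 0.25 × 3 + 0.75 × 77 = 0.75 + 57.75 = 58.5
p·109 + (1−p)·(-43) = 58.5
152p − 43 = 58.5
p = (58.5 + 43) / 152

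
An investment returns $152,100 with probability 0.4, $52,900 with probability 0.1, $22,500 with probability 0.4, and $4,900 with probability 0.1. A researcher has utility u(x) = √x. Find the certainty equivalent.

E[u] = 0.4·√152100 + 0.1·√52900 + 0.4·√22500 + 0.1·√4900 = 0.4·390 + 0.1·230 + 0.4·150 + 0.1·70 = 246
CE = (246)² = 60516

$60,516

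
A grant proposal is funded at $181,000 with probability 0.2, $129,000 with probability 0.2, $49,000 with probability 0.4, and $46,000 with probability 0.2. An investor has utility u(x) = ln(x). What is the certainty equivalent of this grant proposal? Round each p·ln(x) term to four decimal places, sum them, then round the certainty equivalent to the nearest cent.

$76,259.71

E[u] = 0.2·ln(181000) + 0.2·ln(129000) + 0.4·ln(49000) + 0.2·ln(46000) = 2.4213 + 2.3535 + 4.3198 + 2.1473 = 11.2419
CE = e^11.2419 ≈ 76259.71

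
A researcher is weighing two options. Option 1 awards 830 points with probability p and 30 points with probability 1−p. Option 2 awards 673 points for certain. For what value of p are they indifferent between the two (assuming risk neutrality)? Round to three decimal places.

p·830 + (1−p)·30 = 673
800p + 30 = 673
p = (673 − 30) / 800

p = 0.804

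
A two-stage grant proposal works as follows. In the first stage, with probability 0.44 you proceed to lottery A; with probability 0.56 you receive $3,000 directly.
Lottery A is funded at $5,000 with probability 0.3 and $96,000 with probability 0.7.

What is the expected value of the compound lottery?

EV(A) = 0.3 × 5000 + 0.7 × 96000 = 1500 + 67200 = 68700
Branch B: 3000 (certain)
Overall = 0.44 × 68700 + 0.56 × 3000 = 30228 + 1680 = 31908

$31,908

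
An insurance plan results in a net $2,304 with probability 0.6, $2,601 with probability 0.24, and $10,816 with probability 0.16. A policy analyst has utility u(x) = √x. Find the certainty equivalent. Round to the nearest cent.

E[u] = 0.6·√2304 + 0.24·√2601 + 0.16·√10816 = 0.6·48 + 0.24·51 + 0.16·104 = 57.68
CE = (57.68)² = 3326.9824

$3,326.98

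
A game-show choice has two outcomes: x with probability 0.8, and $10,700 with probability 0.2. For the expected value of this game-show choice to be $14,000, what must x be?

x = $14,825

0.8·x + 0.2·10700 = 14000
0.8·x = 14000 − 2140 = 11860
x = 11860 / 0.8 = 14825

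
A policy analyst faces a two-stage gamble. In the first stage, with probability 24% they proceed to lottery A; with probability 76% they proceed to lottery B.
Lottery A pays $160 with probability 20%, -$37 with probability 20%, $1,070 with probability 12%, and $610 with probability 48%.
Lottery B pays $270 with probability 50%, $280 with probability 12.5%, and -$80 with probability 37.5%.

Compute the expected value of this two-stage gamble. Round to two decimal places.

$213.39

EV(A) = 0.2 × 160 + 0.2 × (-37) + 0.12 × 1070 + 0.48 × 610 = 32 − 7.4 + 128.4 + 292.8 = 445.8
EV(B) = 0.5 × 270 + 0.125 × 280 + 0.375 × (-80) = 135 + 35 − 30 = 140
Overall = 0.24 × 445.8 + 0.76 × 140 = 106.992 + 106.4 = 213.392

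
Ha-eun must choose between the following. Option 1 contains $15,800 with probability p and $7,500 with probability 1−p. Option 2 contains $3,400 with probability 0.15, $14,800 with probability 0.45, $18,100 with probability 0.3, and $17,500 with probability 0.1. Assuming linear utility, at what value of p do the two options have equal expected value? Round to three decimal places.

p = 0.825

EV(Option 2) = 0.15 × 3400 + 0.45 × 14800 + 0.3 × 18100 + 0.1 × 17500 = 510 + 6660 + 5430 + 1750 = 14350
p·15800 + (1−p)·7500 = 14350
8300p + 7500 = 14350
p = (14350 − 7500) / 8300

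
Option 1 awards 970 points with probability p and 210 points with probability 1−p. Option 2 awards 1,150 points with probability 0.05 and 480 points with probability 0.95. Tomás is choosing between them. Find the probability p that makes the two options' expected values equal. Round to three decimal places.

p = 0.399

EV(Option 2) = 0.05 × 1150 + 0.95 × 480 = 57.5 + 456 = 513.5
p·970 + (1−p)·210 = 513.5
760p + 210 = 513.5
p = (513.5 − 210) / 760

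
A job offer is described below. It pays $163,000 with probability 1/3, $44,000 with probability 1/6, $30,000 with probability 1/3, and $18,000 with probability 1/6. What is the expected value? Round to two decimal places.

$74,666.67

EV = 1/3 × 163000 + 1/6 × 44000 + 1/3 × 30000 + 1/6 × 18000 = 54333.3333 + 7333.3333 + 10000 + 3000 = 74666.6667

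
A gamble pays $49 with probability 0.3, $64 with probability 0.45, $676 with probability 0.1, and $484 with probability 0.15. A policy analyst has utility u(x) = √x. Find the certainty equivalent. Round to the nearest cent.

E[u] = 0.3·√49 + 0.45·√64 + 0.1·√676 + 0.15·√484 = 0.3·7 + 0.45·8 + 0.1·26 + 0.15·22 = 11.6
CE = (11.6)² = 134.56

$134.56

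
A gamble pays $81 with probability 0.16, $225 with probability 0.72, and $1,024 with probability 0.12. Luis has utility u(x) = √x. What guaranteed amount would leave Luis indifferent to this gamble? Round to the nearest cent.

$258.57

E[u] = 0.16·√81 + 0.72·√225 + 0.12·√1024 = 0.16·9 + 0.72·15 + 0.12·32 = 16.08
CE = (16.08)² = 258.5664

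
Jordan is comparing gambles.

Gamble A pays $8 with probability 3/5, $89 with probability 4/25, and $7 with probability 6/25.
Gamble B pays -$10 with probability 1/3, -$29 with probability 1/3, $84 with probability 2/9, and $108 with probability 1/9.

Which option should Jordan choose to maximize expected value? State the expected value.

Gamble A = 3/5 × 8 + 4/25 × 89 + 6/25 × 7 = 4.8 + 14.24 + 1.68 = 20.72
Gamble B = 1/3 × (-10) + 1/3 × (-29) + 2/9 × 84 + 1/9 × 108 = -3.3333 − 9.6667 + 18.6667 + 12 = 17.6667

Gamble A ($20.72)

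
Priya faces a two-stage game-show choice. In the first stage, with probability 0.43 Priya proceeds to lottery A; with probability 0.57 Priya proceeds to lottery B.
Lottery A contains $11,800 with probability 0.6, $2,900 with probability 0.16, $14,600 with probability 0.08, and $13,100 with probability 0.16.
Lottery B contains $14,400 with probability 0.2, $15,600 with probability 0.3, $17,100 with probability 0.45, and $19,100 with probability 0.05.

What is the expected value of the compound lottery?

$13,887.14

EV(A) = 0.6 × 11800 + 0.16 × 2900 + 0.08 × 14600 + 0.16 × 13100 = 7080 + 464 + 1168 + 2096 = 10808
EV(B) = 0.2 × 14400 + 0.3 × 15600 + 0.45 × 17100 + 0.05 × 19100 = 2880 + 4680 + 7695 + 955 = 16210
Overall = 0.43 × 10808 + 0.57 × 16210 = 4647.44 + 9239.7 = 13887.14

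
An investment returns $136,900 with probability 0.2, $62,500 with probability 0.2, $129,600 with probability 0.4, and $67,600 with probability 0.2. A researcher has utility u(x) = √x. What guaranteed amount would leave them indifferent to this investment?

E[u] = 0.2·√136900 + 0.2·√62500 + 0.4·√129600 + 0.2·√67600 = 0.2·370 + 0.2·250 + 0.4·360 + 0.2·260 = 320
CE = (320)² = 102400

$102,400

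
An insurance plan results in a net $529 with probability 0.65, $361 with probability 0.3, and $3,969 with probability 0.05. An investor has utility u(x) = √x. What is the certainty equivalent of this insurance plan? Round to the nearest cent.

$566.44

E[u] = 0.65·√529 + 0.3·√361 + 0.05·√3969 = 0.65·23 + 0.3·19 + 0.05·63 = 23.8
CE = (23.8)² = 566.44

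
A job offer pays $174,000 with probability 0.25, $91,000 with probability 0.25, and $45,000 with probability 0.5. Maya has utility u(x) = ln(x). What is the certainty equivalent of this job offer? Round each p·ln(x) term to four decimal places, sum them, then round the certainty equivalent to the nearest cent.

E[u] = 0.25·ln(174000) + 0.25·ln(91000) + 0.5·ln(45000) = 3.0167 + 2.8547 + 5.3572 = 11.2286
CE = e^11.2286 ≈ 75252.17

$75,252.17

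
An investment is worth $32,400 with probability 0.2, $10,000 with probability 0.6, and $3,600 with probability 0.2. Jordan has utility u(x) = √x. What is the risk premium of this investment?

E[u] = 0.2·√32400 + 0.6·√10000 + 0.2·√3600 = 0.2·180 + 0.6·100 + 0.2·60 = 108
CE = (108)² = 11664
Risk premium = EV − CE = 13200 − 11664 = 1536

$1,536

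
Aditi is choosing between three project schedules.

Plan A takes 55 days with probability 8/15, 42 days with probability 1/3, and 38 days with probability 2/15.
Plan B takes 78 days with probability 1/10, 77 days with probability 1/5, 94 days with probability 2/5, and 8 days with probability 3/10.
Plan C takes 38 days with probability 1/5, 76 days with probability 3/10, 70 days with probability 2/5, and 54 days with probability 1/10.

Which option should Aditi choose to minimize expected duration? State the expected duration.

Plan A = 8/15 × 55 + 1/3 × 42 + 2/15 × 38 = 29.3333 + 14 + 5.0667 = 48.4
Plan B = 1/10 × 78 + 1/5 × 77 + 2/5 × 94 + 3/10 × 8 = 7.8 + 15.4 + 37.6 + 2.4 = 63.2
Plan C = 1/5 × 38 + 3/10 × 76 + 2/5 × 70 + 1/10 × 54 = 7.6 + 22.8 + 28 + 5.4 = 63.8

Plan A (48.4 days)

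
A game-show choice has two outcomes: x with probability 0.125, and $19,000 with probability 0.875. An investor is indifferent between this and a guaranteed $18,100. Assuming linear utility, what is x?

x = $11,800

0.125·x + 0.875·19000 = 18100
0.125·x = 18100 − 16625 = 1475
x = 1475 / 0.125 = 11800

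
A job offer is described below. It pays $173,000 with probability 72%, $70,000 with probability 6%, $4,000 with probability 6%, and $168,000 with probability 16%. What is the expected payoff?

EV = 0.72 × 173000 + 0.06 × 70000 + 0.06 × 4000 + 0.16 × 168000 = 124560 + 4200 + 240 + 26880 = 155880

$155,880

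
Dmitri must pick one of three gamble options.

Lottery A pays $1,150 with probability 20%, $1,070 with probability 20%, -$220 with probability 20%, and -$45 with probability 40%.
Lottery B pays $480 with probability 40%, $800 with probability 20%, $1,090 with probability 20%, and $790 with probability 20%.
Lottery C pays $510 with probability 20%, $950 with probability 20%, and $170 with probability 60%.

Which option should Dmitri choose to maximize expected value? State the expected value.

Lottery A = 0.2 × 1150 + 0.2 × 1070 + 0.2 × (-220) + 0.4 × (-45) = 230 + 214 − 44 − 18 = 382
Lottery B = 0.4 × 480 + 0.2 × 800 + 0.2 × 1090 + 0.2 × 790 = 192 + 160 + 218 + 158 = 728
Lottery C = 0.2 × 510 + 0.2 × 950 + 0.6 × 170 = 102 + 190 + 102 = 394

Lottery B ($728)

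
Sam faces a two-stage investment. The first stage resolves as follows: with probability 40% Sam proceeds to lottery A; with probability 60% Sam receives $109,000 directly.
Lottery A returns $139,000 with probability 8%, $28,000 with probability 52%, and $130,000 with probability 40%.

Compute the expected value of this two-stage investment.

$96,472

EV(A) = 0.08 × 139000 + 0.52 × 28000 + 0.4 × 130000 = 11120 + 14560 + 52000 = 77680
Branch B: 109000 (certain)
Overall = 0.4 × 77680 + 0.6 × 109000 = 31072 + 65400 = 96472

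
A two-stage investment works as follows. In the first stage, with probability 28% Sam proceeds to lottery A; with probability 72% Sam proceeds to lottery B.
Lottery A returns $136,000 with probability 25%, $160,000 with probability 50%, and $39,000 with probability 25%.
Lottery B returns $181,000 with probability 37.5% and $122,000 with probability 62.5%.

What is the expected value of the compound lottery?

EV(A) = 0.25 × 136000 + 0.5 × 160000 + 0.25 × 39000 = 34000 + 80000 + 9750 = 123750
EV(B) = 0.375 × 181000 + 0.625 × 122000 = 67875 + 76250 = 144125
Overall = 0.28 × 123750 + 0.72 × 144125 = 34650 + 103770 = 138420

$138,420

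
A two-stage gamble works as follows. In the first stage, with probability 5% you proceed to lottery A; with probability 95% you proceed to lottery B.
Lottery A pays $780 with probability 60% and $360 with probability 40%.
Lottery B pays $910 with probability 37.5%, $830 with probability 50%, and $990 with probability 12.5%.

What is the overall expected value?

EV(A) = 0.6 × 780 + 0.4 × 360 = 468 + 144 = 612
EV(B) = 0.375 × 910 + 0.5 × 830 + 0.125 × 990 = 341.25 + 415 + 123.75 = 880
Overall = 0.05 × 612 + 0.95 × 880 = 30.6 + 836 = 866.6

$866.60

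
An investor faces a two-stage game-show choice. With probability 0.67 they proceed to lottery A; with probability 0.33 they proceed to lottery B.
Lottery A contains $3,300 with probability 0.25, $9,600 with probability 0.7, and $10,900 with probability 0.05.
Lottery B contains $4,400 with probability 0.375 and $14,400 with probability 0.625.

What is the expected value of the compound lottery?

$8,934.80

EV(A) = 0.25 × 3300 + 0.7 × 9600 + 0.05 × 10900 = 825 + 6720 + 545 = 8090
EV(B) = 0.375 × 4400 + 0.625 × 14400 = 1650 + 9000 = 10650
Overall = 0.67 × 8090 + 0.33 × 10650 = 5420.3 + 3514.5 = 8934.8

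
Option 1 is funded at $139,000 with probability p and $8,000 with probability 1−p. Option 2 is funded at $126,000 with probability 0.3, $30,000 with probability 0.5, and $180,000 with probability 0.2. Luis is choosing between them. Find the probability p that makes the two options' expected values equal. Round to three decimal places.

EV(Option 2) = 0.3 × 126000 + 0.5 × 30000 + 0.2 × 180000 = 37800 + 15000 + 36000 = 88800
p·139000 + (1−p)·8000 = 88800
131000p + 8000 = 88800
p = (88800 − 8000) / 131000

p = 0.617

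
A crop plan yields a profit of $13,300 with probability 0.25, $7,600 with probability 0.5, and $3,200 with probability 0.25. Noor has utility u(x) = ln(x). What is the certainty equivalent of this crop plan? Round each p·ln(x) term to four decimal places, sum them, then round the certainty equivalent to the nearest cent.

E[u] = 0.25·ln(13300) + 0.5·ln(7600) + 0.25·ln(3200) = 2.3739 + 4.4680 + 2.0177 = 8.8596
CE = e^8.8596 ≈ 7041.67

$7,041.67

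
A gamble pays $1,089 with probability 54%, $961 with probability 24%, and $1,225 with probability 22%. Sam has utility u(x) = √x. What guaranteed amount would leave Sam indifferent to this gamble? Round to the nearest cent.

E[u] = 0.54·√1089 + 0.24·√961 + 0.22·√1225 = 0.54·33 + 0.24·31 + 0.22·35 = 32.96
CE = (32.96)² = 1086.3616

$1,086.36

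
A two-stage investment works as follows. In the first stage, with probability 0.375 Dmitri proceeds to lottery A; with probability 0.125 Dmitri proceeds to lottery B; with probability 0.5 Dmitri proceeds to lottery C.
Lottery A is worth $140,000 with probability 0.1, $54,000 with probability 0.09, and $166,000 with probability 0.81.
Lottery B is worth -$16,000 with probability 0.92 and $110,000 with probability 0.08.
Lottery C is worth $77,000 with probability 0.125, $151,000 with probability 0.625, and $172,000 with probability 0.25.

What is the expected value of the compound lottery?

$130,255

EV(A) = 0.1 × 140000 + 0.09 × 54000 + 0.81 × 166000 = 14000 + 4860 + 134460 = 153320
EV(B) = 0.92 × (-16000) + 0.08 × 110000 = -14720 + 8800 = -5920
EV(C) = 0.125 × 77000 + 0.625 × 151000 + 0.25 × 172000 = 9625 + 94375 + 43000 = 147000
Overall = 0.375 × 153320 + 0.125 × (-5920) + 0.5 × 147000 = 57495 − 740 + 73500 = 130255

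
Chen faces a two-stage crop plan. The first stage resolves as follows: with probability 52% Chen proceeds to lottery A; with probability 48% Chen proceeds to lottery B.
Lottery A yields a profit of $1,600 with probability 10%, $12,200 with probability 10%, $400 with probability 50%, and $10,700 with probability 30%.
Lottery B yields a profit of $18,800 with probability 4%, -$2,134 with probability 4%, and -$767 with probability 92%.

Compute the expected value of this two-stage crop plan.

EV(A) = 0.1 × 1600 + 0.1 × 12200 + 0.5 × 400 + 0.3 × 10700 = 160 + 1220 + 200 + 3210 = 4790
EV(B) = 0.04 × 18800 + 0.04 × (-2134) + 0.92 × (-767) = 752 − 85.36 − 705.64 = -39
Overall = 0.52 × 4790 + 0.48 × (-39) = 2490.8 − 18.72 = 2472.08

$2,472.08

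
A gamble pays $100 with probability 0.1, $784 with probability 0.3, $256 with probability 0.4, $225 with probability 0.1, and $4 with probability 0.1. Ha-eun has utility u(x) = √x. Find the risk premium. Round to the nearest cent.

$64.25

E[u] = 0.1·√100 + 0.3·√784 + 0.4·√256 + 0.1·√225 + 0.1·√4 = 0.1·10 + 0.3·28 + 0.4·16 + 0.1·15 + 0.1·2 = 17.5
CE = (17.5)² = 306.25
Risk premium = EV − CE = 370.5 − 306.25 = 64.25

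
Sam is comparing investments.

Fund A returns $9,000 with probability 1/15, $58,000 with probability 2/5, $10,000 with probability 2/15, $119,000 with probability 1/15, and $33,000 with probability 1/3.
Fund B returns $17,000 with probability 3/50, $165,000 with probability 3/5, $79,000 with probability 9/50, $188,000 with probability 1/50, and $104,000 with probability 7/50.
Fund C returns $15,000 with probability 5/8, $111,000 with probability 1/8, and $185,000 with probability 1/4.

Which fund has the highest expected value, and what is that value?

Fund B ($132,560)

Fund A = 1/15 × 9000 + 2/5 × 58000 + 2/15 × 10000 + 1/15 × 119000 + 1/3 × 33000 = 600 + 23200 + 1333.3333 + 7933.3333 + 11000 = 44066.6667
Fund B = 3/50 × 17000 + 3/5 × 165000 + 9/50 × 79000 + 1/50 × 188000 + 7/50 × 104000 = 1020 + 99000 + 14220 + 3760 + 14560 = 132560
Fund C = 5/8 × 15000 + 1/8 × 111000 + 1/4 × 185000 = 9375 + 13875 + 46250 = 69500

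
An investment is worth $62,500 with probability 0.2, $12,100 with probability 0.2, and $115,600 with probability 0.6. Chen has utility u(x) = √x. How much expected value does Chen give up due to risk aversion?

E[u] = 0.2·√62500 + 0.2·√12100 + 0.6·√115600 = 0.2·250 + 0.2·110 + 0.6·340 = 276
CE = (276)² = 76176
Risk premium = EV − CE = 84280 − 76176 = 8104

$8,104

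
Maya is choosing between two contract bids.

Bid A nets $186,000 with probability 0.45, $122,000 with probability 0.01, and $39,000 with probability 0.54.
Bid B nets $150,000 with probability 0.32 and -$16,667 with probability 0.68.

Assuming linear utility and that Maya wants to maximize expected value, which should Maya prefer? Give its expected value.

Bid A ($105,980)

Bid A = 0.45 × 186000 + 0.01 × 122000 + 0.54 × 39000 = 83700 + 1220 + 21060 = 105980
Bid B = 0.32 × 150000 + 0.68 × (-16667) = 48000 − 11333.56 = 36666.44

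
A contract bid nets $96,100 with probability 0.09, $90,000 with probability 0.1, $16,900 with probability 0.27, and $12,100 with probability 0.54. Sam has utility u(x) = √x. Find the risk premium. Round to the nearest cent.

$5,520.24

E[u] = 0.09·√96100 + 0.1·√90000 + 0.27·√16900 + 0.54·√12100 = 0.09·310 + 0.1·300 + 0.27·130 + 0.54·110 = 152.4
CE = (152.4)² = 23225.76
Risk premium = EV − CE = 28746 − 23225.76 = 5520.24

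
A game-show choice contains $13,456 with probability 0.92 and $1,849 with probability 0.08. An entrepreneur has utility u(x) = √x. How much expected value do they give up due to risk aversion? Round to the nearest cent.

$392.21

E[u] = 0.92·√13456 + 0.08·√1849 = 0.92·116 + 0.08·43 = 110.16
CE = (110.16)² = 12135.2256
Risk premium = EV − CE = 12527.44 − 12135.2256 = 392.2144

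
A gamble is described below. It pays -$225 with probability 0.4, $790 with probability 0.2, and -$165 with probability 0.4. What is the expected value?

EV = 0.4 × (-225) + 0.2 × 790 + 0.4 × (-165) = -90 + 158 − 66 = 2

$2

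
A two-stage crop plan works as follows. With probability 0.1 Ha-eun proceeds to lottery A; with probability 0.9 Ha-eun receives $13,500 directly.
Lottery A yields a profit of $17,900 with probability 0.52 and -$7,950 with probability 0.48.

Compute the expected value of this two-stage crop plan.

EV(A) = 0.52 × 17900 + 0.48 × (-7950) = 9308 − 3816 = 5492
Branch B: 13500 (certain)
Overall = 0.1 × 5492 + 0.9 × 13500 = 549.2 + 12150 = 12699.2

$12,699.20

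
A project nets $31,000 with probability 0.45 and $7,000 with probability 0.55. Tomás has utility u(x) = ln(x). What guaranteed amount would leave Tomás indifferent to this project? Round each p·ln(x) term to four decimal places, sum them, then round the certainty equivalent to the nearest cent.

E[u] = 0.45·ln(31000) + 0.55·ln(7000) = 4.6538 + 4.8695 = 9.5233
CE = e^9.5233 ≈ 13674.66

$13,674.66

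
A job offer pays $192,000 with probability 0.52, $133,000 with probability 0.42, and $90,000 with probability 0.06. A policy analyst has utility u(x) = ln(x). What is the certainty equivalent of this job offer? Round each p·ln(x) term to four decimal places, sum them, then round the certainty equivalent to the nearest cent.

E[u] = 0.52·ln(192000) + 0.42·ln(133000) + 0.06·ln(90000) = 6.3259 + 4.9552 + 0.6845 = 11.9656
CE = e^11.9656 ≈ 157251.23

$157,251.23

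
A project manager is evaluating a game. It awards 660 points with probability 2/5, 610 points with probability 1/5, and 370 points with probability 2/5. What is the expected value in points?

EV = 2/5 × 660 + 1/5 × 610 + 2/5 × 370 = 264 + 122 + 148 = 534

534 points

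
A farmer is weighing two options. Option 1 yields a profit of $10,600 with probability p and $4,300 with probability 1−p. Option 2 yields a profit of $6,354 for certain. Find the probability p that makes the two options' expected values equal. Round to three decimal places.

p·10600 + (1−p)·4300 = 6354
6300p + 4300 = 6354
p = (6354 − 4300) / 6300

p = 0.326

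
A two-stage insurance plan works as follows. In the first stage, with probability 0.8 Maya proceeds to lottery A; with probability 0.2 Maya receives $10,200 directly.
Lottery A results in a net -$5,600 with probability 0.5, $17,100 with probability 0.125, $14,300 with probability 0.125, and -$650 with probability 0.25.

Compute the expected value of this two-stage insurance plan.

EV(A) = 0.5 × (-5600) + 0.125 × 17100 + 0.125 × 14300 + 0.25 × (-650) = -2800 + 2137.5 + 1787.5 − 162.5 = 962.5
Branch B: 10200 (certain)
Overall = 0.8 × 962.5 + 0.2 × 10200 = 770 + 2040 = 2810

$2,810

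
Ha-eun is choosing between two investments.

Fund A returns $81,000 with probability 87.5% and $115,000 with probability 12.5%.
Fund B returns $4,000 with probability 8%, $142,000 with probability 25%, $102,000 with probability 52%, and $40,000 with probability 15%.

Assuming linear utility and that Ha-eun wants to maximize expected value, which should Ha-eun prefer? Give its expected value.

Fund A = 0.875 × 81000 + 0.125 × 115000 = 70875 + 14375 = 85250
Fund B = 0.08 × 4000 + 0.25 × 142000 + 0.52 × 102000 + 0.15 × 40000 = 320 + 35500 + 53040 + 6000 = 94860

Fund B ($94,860)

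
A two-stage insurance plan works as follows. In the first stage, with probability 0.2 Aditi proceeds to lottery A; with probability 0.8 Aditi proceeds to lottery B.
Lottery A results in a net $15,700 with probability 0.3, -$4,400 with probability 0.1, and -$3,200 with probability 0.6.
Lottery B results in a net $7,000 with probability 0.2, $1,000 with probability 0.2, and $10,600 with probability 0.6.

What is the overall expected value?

$6,838

EV(A) = 0.3 × 15700 + 0.1 × (-4400) + 0.6 × (-3200) = 4710 − 440 − 1920 = 2350
EV(B) = 0.2 × 7000 + 0.2 × 1000 + 0.6 × 10600 = 1400 + 200 + 6360 = 7960
Overall = 0.2 × 2350 + 0.8 × 7960 = 470 + 6368 = 6838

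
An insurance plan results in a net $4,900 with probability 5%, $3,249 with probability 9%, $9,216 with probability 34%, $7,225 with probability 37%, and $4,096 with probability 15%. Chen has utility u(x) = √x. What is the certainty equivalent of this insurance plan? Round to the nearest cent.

$6,776.58

E[u] = 0.05·√4900 + 0.09·√3249 + 0.34·√9216 + 0.37·√7225 + 0.15·√4096 = 0.05·70 + 0.09·57 + 0.34·96 + 0.37·85 + 0.15·64 = 82.32
CE = (82.32)² = 6776.5824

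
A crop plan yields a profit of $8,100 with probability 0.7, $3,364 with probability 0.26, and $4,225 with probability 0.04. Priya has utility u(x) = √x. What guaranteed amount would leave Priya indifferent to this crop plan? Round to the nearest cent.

$6,509.26

E[u] = 0.7·√8100 + 0.26·√3364 + 0.04·√4225 = 0.7·90 + 0.26·58 + 0.04·65 = 80.68
CE = (80.68)² = 6509.2624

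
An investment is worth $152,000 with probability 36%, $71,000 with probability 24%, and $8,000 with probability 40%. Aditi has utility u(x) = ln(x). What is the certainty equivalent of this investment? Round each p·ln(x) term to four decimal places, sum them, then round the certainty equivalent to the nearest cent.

$38,995.44

E[u] = 0.36·ln(152000) + 0.24·ln(71000) + 0.4·ln(8000) = 4.2954 + 2.6809 + 3.5949 = 10.5712
CE = e^10.5712 ≈ 38995.44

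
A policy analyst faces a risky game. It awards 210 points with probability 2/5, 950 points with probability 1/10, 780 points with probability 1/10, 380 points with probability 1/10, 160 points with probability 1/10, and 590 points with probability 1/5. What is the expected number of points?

EV = 2/5 × 210 + 1/10 × 950 + 1/10 × 780 + 1/10 × 380 + 1/10 × 160 + 1/5 × 590 = 84 + 95 + 78 + 38 + 16 + 118 = 429

429 points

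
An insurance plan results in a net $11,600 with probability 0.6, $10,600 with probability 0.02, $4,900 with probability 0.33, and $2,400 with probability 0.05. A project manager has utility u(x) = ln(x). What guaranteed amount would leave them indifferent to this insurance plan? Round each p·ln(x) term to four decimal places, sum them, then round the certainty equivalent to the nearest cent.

E[u] = 0.6·ln(11600) + 0.02·ln(10600) + 0.33·ln(4900) + 0.05·ln(2400) = 5.6153 + 0.1854 + 2.8040 + 0.3892 = 8.9939
CE = e^8.9939 ≈ 8053.81

$8,053.81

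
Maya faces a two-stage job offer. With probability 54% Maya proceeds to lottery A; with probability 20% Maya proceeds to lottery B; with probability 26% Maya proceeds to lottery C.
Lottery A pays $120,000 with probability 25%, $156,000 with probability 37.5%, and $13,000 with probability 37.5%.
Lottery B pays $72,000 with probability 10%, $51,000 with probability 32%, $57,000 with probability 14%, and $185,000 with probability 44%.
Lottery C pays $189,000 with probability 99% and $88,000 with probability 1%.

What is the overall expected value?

EV(A) = 0.25 × 120000 + 0.375 × 156000 + 0.375 × 13000 = 30000 + 58500 + 4875 = 93375
EV(B) = 0.1 × 72000 + 0.32 × 51000 + 0.14 × 57000 + 0.44 × 185000 = 7200 + 16320 + 7980 + 81400 = 112900
EV(C) = 0.99 × 189000 + 0.01 × 88000 = 187110 + 880 = 187990
Overall = 0.54 × 93375 + 0.2 × 112900 + 0.26 × 187990 = 50422.5 + 22580 + 48877.4 = 121879.9

$121,879.90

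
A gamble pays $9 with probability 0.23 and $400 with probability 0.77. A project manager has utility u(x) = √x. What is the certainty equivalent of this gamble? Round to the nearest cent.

E[u] = 0.23·√9 + 0.77·√400 = 0.23·3 + 0.77·20 = 16.09
CE = (16.09)² = 258.8881

$258.89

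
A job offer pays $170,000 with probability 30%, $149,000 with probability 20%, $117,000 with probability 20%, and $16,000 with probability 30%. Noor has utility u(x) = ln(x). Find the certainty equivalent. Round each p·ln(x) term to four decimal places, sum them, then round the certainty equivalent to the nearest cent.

E[u] = 0.3·ln(170000) + 0.2·ln(149000) + 0.2·ln(117000) + 0.3·ln(16000) = 3.6131 + 2.3823 + 2.3340 + 2.9041 = 11.2335
CE = e^11.2335 ≈ 75621.81

$75,621.81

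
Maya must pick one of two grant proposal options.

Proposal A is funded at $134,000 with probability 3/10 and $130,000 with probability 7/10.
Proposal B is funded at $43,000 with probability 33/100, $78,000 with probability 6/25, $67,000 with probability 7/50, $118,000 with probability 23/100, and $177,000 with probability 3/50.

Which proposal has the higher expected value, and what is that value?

Proposal A ($131,200)

Proposal A = 3/10 × 134000 + 7/10 × 130000 = 40200 + 91000 = 131200
Proposal B = 33/100 × 43000 + 6/25 × 78000 + 7/50 × 67000 + 23/100 × 118000 + 3/50 × 177000 = 14190 + 18720 + 9380 + 27140 + 10620 = 80050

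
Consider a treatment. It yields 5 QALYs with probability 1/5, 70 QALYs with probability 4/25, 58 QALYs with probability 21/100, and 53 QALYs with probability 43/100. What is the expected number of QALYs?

47.17 QALYs

EV = 1/5 × 5 + 4/25 × 70 + 21/100 × 58 + 43/100 × 53 = 1 + 11.2 + 12.18 + 22.79 = 47.17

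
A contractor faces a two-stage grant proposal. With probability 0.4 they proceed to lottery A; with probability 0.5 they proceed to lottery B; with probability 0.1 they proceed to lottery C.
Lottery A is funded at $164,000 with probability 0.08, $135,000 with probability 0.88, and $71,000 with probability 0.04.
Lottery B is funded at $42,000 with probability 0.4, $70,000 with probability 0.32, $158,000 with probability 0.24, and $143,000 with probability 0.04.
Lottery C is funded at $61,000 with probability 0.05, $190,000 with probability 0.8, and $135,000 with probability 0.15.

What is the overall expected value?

EV(A) = 0.08 × 164000 + 0.88 × 135000 + 0.04 × 71000 = 13120 + 118800 + 2840 = 134760
EV(B) = 0.4 × 42000 + 0.32 × 70000 + 0.24 × 158000 + 0.04 × 143000 = 16800 + 22400 + 37920 + 5720 = 82840
EV(C) = 0.05 × 61000 + 0.8 × 190000 + 0.15 × 135000 = 3050 + 152000 + 20250 = 175300
Overall = 0.4 × 134760 + 0.5 × 82840 + 0.1 × 175300 = 53904 + 41420 + 17530 = 112854

$112,854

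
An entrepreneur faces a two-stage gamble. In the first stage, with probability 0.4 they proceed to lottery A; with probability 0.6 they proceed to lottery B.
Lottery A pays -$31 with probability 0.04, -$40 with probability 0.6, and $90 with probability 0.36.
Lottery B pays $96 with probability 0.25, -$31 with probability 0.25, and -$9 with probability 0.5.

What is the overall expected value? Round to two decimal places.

EV(A) = 0.04 × (-31) + 0.6 × (-40) + 0.36 × 90 = -1.24 − 24 + 32.4 = 7.16
EV(B) = 0.25 × 96 + 0.25 × (-31) + 0.5 × (-9) = 24 − 7.75 − 4.5 = 11.75
Overall = 0.4 × 7.16 + 0.6 × 11.75 = 2.864 + 7.05 = 9.914

$9.91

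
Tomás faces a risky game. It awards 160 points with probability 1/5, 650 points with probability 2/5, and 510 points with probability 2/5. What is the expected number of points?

EV = 1/5 × 160 + 2/5 × 650 + 2/5 × 510 = 32 + 260 + 204 = 496

496 points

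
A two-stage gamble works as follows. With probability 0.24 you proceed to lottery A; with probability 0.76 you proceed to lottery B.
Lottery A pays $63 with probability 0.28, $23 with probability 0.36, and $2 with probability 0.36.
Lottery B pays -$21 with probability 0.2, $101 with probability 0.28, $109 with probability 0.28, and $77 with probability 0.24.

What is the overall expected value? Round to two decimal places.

$61.93

EV(A) = 0.28 × 63 + 0.36 × 23 + 0.36 × 2 = 17.64 + 8.28 + 0.72 = 26.64
EV(B) = 0.2 × (-21) + 0.28 × 101 + 0.28 × 109 + 0.24 × 77 = -4.2 + 28.28 + 30.52 + 18.48 = 73.08
Overall = 0.24 × 26.64 + 0.76 × 73.08 = 6.3936 + 55.5408 = 61.9344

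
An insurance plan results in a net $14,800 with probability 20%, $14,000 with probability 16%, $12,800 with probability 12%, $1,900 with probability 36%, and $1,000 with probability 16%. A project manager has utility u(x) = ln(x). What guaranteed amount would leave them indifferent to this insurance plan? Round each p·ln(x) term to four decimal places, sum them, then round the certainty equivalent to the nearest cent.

$4,473.83

E[u] = 0.2·ln(14800) + 0.16·ln(14000) + 0.12·ln(12800) + 0.36·ln(1900) + 0.16·ln(1000) = 1.9205 + 1.5275 + 1.1349 + 2.7179 + 1.1052 = 8.4060
CE = e^8.4060 ≈ 4473.83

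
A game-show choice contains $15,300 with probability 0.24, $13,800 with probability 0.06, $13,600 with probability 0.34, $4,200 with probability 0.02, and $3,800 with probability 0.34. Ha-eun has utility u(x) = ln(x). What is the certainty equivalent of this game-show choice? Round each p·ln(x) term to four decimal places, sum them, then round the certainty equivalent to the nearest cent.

E[u] = 0.24·ln(15300) + 0.06·ln(13800) + 0.34·ln(13600) + 0.02·ln(4200) + 0.34·ln(3800) = 2.3125 + 0.5719 + 3.2361 + 0.1669 + 2.8025 = 9.0899
CE = e^9.0899 ≈ 8865.30

$8,865.30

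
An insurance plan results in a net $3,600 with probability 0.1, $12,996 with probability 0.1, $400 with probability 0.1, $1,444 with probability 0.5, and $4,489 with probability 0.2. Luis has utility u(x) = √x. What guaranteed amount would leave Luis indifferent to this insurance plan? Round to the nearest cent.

E[u] = 0.1·√3600 + 0.1·√12996 + 0.1·√400 + 0.5·√1444 + 0.2·√4489 = 0.1·60 + 0.1·114 + 0.1·20 + 0.5·38 + 0.2·67 = 51.8
CE = (51.8)² = 2683.24

$2,683.24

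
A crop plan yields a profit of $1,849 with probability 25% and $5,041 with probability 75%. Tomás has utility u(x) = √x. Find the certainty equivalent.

$4,096

E[u] = 0.25·√1849 + 0.75·√5041 = 0.25·43 + 0.75·71 = 64
CE = (64)² = 4096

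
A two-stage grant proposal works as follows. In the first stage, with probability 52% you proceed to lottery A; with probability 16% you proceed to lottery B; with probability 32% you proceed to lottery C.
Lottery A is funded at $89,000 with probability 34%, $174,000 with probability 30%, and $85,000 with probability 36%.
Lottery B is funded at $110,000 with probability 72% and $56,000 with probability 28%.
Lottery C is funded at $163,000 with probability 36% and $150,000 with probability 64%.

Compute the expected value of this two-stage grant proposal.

EV(A) = 0.34 × 89000 + 0.3 × 174000 + 0.36 × 85000 = 30260 + 52200 + 30600 = 113060
EV(B) = 0.72 × 110000 + 0.28 × 56000 = 79200 + 15680 = 94880
EV(C) = 0.36 × 163000 + 0.64 × 150000 = 58680 + 96000 = 154680
Overall = 0.52 × 113060 + 0.16 × 94880 + 0.32 × 154680 = 58791.2 + 15180.8 + 49497.6 = 123469.6

$123,469.60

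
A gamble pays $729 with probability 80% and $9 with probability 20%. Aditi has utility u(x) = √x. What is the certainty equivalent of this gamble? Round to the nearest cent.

$492.84

E[u] = 0.8·√729 + 0.2·√9 = 0.8·27 + 0.2·3 = 22.2
CE = (22.2)² = 492.84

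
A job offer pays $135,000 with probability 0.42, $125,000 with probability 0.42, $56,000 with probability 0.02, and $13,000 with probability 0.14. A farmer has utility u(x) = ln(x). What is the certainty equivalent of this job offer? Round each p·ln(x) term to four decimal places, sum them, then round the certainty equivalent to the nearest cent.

$92,549.60

E[u] = 0.42·ln(135000) + 0.42·ln(125000) + 0.02·ln(56000) + 0.14·ln(13000) = 4.9615 + 4.9291 + 0.2187 + 1.3262 = 11.4355
CE = e^11.4355 ≈ 92549.60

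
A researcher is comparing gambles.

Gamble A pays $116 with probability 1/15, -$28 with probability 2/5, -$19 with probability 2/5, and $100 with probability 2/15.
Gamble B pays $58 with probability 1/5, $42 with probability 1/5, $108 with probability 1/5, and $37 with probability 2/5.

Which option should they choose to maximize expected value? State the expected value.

Gamble B ($56.40)

Gamble A = 1/15 × 116 + 2/5 × (-28) + 2/5 × (-19) + 2/15 × 100 = 7.7333 − 11.2 − 7.6 + 13.3333 = 2.2667
Gamble B = 1/5 × 58 + 1/5 × 42 + 1/5 × 108 + 2/5 × 37 = 11.6 + 8.4 + 21.6 + 14.8 = 56.4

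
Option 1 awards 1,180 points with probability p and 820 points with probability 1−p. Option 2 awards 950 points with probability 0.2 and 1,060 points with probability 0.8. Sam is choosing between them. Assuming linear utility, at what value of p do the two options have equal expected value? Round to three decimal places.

EV(Option 2) = 0.2 × 950 + 0.8 × 1060 = 190 + 848 = 1038
p·1180 + (1−p)·820 = 1038
360p + 820 = 1038
p = (1038 − 820) / 360

p = 0.606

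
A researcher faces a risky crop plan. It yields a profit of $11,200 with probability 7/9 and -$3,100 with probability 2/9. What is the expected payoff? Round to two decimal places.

EV = 7/9 × 11200 + 2/9 × (-3100) = 8711.1111 − 688.8889 = 8022.2222

$8,022.22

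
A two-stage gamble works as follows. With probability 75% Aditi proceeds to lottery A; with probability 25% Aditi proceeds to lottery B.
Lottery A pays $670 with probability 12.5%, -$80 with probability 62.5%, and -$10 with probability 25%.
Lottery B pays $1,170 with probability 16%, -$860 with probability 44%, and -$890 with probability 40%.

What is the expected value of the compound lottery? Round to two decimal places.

EV(A) = 0.125 × 670 + 0.625 × (-80) + 0.25 × (-10) = 83.75 − 50 − 2.5 = 31.25
EV(B) = 0.16 × 1170 + 0.44 × (-860) + 0.4 × (-890) = 187.2 − 378.4 − 356 = -547.2
Overall = 0.75 × 31.25 + 0.25 × (-547.2) = 23.4375 − 136.8 = -113.3625

-$113.36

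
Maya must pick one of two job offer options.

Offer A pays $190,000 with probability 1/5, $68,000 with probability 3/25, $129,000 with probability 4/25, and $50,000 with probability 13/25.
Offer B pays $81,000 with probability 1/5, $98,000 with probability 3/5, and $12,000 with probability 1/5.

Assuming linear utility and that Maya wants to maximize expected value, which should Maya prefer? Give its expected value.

Offer A ($92,800)

Offer A = 1/5 × 190000 + 3/25 × 68000 + 4/25 × 129000 + 13/25 × 50000 = 38000 + 8160 + 20640 + 26000 = 92800
Offer B = 1/5 × 81000 + 3/5 × 98000 + 1/5 × 12000 = 16200 + 58800 + 2400 = 77400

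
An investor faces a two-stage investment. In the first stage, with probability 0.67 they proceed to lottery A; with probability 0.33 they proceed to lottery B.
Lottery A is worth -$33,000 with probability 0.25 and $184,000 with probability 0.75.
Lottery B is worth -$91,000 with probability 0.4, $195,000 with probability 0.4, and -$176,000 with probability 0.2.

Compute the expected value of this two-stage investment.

EV(A) = 0.25 × (-33000) + 0.75 × 184000 = -8250 + 138000 = 129750
EV(B) = 0.4 × (-91000) + 0.4 × 195000 + 0.2 × (-176000) = -36400 + 78000 − 35200 = 6400
Overall = 0.67 × 129750 + 0.33 × 6400 = 86932.5 + 2112 = 89044.5

$89,044.50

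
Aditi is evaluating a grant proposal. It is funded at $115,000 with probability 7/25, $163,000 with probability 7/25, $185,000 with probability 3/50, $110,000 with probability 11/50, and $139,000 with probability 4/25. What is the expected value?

$135,380

EV = 7/25 × 115000 + 7/25 × 163000 + 3/50 × 185000 + 11/50 × 110000 + 4/25 × 139000 = 32200 + 45640 + 11100 + 24200 + 22240 = 135380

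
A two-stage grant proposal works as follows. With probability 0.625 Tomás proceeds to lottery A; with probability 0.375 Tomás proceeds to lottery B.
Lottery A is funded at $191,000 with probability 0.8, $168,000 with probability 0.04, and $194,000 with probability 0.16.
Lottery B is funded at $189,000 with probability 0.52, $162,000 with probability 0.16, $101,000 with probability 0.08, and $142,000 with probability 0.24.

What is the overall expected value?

$181,485

EV(A) = 0.8 × 191000 + 0.04 × 168000 + 0.16 × 194000 = 152800 + 6720 + 31040 = 190560
EV(B) = 0.52 × 189000 + 0.16 × 162000 + 0.08 × 101000 + 0.24 × 142000 = 98280 + 25920 + 8080 + 34080 = 166360
Overall = 0.625 × 190560 + 0.375 × 166360 = 119100 + 62385 = 181485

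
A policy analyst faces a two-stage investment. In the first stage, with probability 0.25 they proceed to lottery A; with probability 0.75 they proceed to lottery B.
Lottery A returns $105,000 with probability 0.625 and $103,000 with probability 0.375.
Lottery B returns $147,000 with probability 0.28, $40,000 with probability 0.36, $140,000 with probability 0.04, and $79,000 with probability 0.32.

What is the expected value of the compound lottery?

EV(A) = 0.625 × 105000 + 0.375 × 103000 = 65625 + 38625 = 104250
EV(B) = 0.28 × 147000 + 0.36 × 40000 + 0.04 × 140000 + 0.32 × 79000 = 41160 + 14400 + 5600 + 25280 = 86440
Overall = 0.25 × 104250 + 0.75 × 86440 = 26062.5 + 64830 = 90892.5

$90,892.50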